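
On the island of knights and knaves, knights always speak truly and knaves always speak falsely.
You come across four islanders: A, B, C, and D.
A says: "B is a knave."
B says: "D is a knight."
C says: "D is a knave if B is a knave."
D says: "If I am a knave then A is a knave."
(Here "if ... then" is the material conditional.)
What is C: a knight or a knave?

Consistent assignments: {A=knight, B=knave, C=knight, D=knave}; {A=knave, B=knight, C=knight, D=knight}
In every consistent assignment, C is a knight.

C is a knight.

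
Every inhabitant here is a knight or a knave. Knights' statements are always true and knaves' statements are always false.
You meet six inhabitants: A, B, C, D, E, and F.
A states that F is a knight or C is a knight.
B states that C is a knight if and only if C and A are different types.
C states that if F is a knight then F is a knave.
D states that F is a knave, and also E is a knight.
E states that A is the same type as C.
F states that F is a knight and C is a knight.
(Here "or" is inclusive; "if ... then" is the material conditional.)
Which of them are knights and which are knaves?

Knights: A, C, D, and E. Knaves: B and F.

A is a knight, and the claim "F is a knight or C is a knight" is indeed True.
B is a knave; "C is a knight if and only if C and A are different types" is false, as required.
C is a knight, so "if F is a knight then F is a knave" must be True — and it is.
Since D is a knight, "F is a knave, and also E is a knight" needs to be True, which holds.
E (knight): "A is the same type as C" — True. ✓
F is a knave; "F is a knight and C is a knight" is false, as required.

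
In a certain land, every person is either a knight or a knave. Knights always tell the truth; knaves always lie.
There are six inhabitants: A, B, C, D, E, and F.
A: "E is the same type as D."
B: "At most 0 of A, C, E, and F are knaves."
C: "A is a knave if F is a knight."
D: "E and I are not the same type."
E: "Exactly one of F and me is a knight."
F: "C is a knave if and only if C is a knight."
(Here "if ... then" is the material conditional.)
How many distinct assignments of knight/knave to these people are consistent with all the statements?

2

Consistent assignments:
  A=knight, B=knave, C=knight, D=knave, E=knave, F=knave
  A=knave, B=knave, C=knight, D=knight, E=knave, F=knave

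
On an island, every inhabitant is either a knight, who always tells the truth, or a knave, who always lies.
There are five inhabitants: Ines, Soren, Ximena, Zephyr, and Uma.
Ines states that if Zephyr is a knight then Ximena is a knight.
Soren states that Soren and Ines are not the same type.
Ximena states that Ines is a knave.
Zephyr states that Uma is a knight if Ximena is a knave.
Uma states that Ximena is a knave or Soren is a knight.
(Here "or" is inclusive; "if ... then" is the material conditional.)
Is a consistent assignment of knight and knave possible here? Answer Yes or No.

No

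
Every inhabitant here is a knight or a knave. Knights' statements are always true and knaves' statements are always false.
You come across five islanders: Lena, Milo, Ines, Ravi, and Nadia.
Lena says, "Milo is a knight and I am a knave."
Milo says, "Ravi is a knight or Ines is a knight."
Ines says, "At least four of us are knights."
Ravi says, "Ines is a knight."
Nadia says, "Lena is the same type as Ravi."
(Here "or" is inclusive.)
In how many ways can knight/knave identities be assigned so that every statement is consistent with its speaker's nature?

1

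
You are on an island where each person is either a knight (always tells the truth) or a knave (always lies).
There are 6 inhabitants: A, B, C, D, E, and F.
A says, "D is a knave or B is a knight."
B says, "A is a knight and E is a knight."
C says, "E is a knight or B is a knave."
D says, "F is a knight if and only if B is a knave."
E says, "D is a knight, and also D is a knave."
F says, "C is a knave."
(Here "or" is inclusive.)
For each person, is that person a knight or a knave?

A is a knight, B is a knave, C is a knight, D is a knave, E is a knave, and F is a knave.

A is a knight, and the claim "D is a knave or B is a knight" is indeed true.
B is a knave, so "A is a knight and E is a knight" must be false — and it is.
C is a knight, and the claim "E is a knight or B is a knave" is indeed true.
D is a knave, and the claim "F is a knight if and only if B is a knave" is indeed false.
E is a knave, so "D is a knight, and also D is a knave" must be false — and it is.
As a knave, F's statement "C is a knave" should be false; it is.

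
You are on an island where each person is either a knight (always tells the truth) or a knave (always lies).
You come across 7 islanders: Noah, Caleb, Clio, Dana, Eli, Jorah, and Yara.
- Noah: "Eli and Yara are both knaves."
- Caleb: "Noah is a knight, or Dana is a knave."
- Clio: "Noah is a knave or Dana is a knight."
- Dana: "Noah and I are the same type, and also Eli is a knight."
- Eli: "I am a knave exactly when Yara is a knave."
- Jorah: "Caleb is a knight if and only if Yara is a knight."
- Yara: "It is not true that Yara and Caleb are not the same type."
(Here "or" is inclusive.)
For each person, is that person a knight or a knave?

Noah is a knave, so "Eli and Yara are both knaves" must be False — and it is.
Caleb (knight): "Noah is a knight, or Dana is a knave" — True. ✓
Clio (knight): "Noah is a knave or Dana is a knight" — True. ✓
Dana is a knave, and the claim "Noah and I are the same type, and also Eli is a knight" is indeed False.
Eli is a knave, and the claim "I am a knave exactly when Yara is a knave" is indeed False.
Since Jorah is a knight, "Caleb is a knight if and only if Yara is a knight" needs to be True, which holds.
Yara is a knight; "it is not true that Yara and Caleb are not the same type" is True, as required.

Noah is a knave, Caleb is a knight, Clio is a knight, Dana is a knave, Eli is a knave, Jorah is a knight, and Yara is a knight.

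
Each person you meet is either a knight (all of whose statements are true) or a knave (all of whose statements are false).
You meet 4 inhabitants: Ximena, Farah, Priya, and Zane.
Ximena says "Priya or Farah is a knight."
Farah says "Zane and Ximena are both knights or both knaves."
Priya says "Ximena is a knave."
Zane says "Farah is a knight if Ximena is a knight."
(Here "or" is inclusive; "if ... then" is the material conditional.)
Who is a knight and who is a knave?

Ximena is a knight, Farah is a knight, Priya is a knave, and Zane is a knight.

Ximena is a knight, so "Priya or Farah is a knight" must be true — and it is.
Farah is a knight; "Zane and Ximena are both knights or both knaves" is true, as required.
Priya is a knave; "Ximena is a knave" is False, as required.
Since Zane is a knight, "Farah is a knight if Ximena is a knight" needs to be true, which holds.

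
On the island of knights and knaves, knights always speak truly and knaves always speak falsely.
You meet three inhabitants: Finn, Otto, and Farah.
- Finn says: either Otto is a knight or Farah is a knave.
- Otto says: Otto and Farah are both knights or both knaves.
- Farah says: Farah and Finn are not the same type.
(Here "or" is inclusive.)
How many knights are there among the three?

1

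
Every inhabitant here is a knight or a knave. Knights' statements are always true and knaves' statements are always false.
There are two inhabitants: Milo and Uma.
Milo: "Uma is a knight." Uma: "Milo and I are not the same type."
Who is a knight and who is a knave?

Milo is a knave, and the claim "Uma is a knight" is indeed False.
Uma is a knave; "Milo and I are not the same type" is False, as required.

Milo is a knave and Uma is a knave.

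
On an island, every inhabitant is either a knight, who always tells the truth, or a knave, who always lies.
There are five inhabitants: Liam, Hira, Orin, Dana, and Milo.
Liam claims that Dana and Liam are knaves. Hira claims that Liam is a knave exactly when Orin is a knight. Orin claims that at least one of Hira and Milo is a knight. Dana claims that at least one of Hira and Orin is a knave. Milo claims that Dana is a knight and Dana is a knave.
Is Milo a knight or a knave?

Milo is a knave.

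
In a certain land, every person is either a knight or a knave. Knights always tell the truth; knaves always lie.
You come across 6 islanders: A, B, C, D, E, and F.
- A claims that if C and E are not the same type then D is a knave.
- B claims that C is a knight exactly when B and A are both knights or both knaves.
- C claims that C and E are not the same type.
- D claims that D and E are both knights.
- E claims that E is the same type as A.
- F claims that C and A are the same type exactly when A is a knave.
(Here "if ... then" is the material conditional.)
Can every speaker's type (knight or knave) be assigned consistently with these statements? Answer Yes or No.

Yes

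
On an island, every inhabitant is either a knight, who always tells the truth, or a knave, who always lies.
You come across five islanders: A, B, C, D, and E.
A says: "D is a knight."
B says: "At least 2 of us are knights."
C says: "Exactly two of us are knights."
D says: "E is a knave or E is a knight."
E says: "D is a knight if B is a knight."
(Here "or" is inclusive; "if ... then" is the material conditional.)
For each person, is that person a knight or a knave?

A is a knight, B is a knight, C is a knave, D is a knight, and E is a knight.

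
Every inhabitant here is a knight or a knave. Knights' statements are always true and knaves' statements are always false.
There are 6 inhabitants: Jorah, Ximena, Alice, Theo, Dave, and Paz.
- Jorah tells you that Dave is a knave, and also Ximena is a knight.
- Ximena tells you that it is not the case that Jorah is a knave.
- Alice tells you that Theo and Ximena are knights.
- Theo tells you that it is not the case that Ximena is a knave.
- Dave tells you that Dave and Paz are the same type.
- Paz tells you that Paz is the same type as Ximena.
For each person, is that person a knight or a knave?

Knights: Jorah, Ximena, Alice, Theo, and Paz. Knaves: Dave.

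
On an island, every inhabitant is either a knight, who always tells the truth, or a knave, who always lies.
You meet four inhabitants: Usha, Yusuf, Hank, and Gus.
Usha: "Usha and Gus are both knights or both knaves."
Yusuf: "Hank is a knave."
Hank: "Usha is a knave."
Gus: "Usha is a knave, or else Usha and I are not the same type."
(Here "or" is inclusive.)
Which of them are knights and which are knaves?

Usha is a knave; "Usha and Gus are both knights or both knaves" is false, as required.
Yusuf (knave): "Hank is a knave" — false. ✓
Hank is a knight, so "Usha is a knave" must be True — and it is.
Gus (knight): "Usha is a knave, or else Usha and I are not the same type" — True. ✓

Knights: Hank and Gus. Knaves: Usha and Yusuf.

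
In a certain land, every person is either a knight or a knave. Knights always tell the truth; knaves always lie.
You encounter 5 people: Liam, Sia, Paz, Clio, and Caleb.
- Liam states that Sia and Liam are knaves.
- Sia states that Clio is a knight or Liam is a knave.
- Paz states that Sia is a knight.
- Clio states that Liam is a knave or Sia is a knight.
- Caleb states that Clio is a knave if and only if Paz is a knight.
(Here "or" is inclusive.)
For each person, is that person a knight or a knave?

Liam is a knave, so "Sia and Liam are knaves" must be false — and it is.
Sia is a knight, so "Clio is a knight or Liam is a knave" must be True — and it is.
Paz (knight): "Sia is a knight" — True. ✓
As a knight, Clio's statement "Liam is a knave or Sia is a knight" should be True; it is.
Caleb (knave): "Clio is a knave if and only if Paz is a knight" — false. ✓

Liam is a knave, Sia is a knight, Paz is a knight, Clio is a knight, and Caleb is a knave.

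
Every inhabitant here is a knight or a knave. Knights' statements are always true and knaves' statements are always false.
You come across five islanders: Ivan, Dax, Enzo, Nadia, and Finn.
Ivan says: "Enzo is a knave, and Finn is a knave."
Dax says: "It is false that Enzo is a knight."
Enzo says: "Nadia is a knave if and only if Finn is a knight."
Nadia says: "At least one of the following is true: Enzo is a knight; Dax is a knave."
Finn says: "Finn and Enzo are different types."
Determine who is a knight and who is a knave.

Knights: Ivan and Dax. Knaves: Enzo, Nadia, and Finn.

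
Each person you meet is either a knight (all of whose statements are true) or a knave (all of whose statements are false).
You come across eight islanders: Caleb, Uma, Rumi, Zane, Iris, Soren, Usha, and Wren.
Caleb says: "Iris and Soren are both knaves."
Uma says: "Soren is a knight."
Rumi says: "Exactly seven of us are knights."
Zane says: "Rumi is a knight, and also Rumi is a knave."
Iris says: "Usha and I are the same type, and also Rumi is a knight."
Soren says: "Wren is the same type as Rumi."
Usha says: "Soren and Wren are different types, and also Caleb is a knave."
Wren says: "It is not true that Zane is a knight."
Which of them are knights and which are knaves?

Caleb is a knight, Uma is a knave, Rumi is a knave, Zane is a knave, Iris is a knave, Soren is a knave, Usha is a knave, and Wren is a knight.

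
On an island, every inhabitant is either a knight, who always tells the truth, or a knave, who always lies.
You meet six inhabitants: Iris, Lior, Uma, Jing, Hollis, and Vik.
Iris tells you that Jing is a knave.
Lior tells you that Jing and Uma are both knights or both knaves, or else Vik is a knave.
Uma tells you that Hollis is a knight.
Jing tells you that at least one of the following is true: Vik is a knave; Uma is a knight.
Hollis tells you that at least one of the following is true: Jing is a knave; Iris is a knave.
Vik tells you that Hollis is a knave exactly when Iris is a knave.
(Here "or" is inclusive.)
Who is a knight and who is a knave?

Iris is a knave, Lior is a knight, Uma is a knight, Jing is a knight, Hollis is a knight, and Vik is a knave.

Since Iris is a knave, "Jing is a knave" needs to be false, which holds.
Lior is a knight; "Jing and Uma are both knights or both knaves, or else Vik is a knave" is true, as required.
Uma is a knight; "Hollis is a knight" is true, as required.
Jing is a knight, and the claim "at least one of the following is true: Vik is a knave; Uma is a knight" is indeed true.
Hollis (knight): "at least one of the following is true: Jing is a knave; Iris is a knave" — true. ✓
Vik is a knave, so "Hollis is a knave exactly when Iris is a knave" must be false — and it is.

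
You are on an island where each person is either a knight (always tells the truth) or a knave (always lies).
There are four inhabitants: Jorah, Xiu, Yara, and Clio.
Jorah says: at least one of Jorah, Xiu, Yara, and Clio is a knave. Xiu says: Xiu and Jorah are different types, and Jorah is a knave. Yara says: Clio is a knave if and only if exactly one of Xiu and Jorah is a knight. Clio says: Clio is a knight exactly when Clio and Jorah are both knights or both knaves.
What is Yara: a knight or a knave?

Consistent assignments: {Jorah=knight, Xiu=knave, Yara=knave, Clio=knight}
In every consistent assignment, Yara is a knave.

Yara is a knave.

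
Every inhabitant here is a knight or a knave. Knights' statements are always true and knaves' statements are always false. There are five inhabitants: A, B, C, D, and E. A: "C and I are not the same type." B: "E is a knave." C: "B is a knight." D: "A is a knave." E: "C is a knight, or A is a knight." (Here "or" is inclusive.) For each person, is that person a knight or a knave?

A is a knight, so "C and I are not the same type" must be True — and it is.
Since B is a knave, "E is a knave" needs to be False, which holds.
C is a knave, so "B is a knight" must be False — and it is.
As a knave, D's statement "A is a knave" should be False; it is.
E (knight): "C is a knight, or A is a knight" — True. ✓

A is a knight, B is a knave, C is a knave, D is a knave, and E is a knight.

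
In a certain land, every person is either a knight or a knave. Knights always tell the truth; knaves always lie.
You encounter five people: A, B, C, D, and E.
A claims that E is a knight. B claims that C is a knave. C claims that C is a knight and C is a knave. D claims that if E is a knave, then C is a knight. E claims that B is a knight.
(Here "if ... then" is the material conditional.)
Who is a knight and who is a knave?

A is a knight, B is a knight, C is a knave, D is a knight, and E is a knight.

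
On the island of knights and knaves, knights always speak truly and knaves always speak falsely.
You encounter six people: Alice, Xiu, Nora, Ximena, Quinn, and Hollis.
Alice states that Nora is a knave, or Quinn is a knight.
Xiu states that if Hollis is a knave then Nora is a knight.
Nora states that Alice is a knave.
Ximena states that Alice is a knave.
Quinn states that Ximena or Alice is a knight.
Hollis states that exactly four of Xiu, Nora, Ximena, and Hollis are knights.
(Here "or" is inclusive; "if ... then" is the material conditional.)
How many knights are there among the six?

2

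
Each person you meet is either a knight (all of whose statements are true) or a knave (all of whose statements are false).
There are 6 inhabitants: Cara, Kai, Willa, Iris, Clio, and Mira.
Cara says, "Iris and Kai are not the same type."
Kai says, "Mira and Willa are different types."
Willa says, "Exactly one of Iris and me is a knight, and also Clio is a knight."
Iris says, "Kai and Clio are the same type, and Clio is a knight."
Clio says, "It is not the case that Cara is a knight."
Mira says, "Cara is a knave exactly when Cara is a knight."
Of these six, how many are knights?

The unique consistent assignment is Cara=knave, Kai=knave, Willa=knave, Iris=knave, Clio=knight, Mira=knave.
That has 1 knight.

1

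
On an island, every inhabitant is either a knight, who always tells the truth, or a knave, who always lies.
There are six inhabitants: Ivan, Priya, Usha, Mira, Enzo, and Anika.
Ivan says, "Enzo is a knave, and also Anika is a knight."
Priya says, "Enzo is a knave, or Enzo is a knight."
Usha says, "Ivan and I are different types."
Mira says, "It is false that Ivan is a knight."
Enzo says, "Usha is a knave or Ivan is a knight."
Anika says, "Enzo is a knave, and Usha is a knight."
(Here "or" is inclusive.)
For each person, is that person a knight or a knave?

Ivan is a knave, and the claim "Enzo is a knave, and also Anika is a knight" is indeed false.
Priya (knight): "Enzo is a knave, or Enzo is a knight" — true. ✓
Usha is a knave, so "Ivan and I are different types" must be false — and it is.
Mira (knight): "it is false that Ivan is a knight" — true. ✓
Enzo is a knight, and the claim "Usha is a knave or Ivan is a knight" is indeed true.
Anika is a knave, and the claim "Enzo is a knave, and Usha is a knight" is indeed false.

Ivan is a knave, Priya is a knight, Usha is a knave, Mira is a knight, Enzo is a knight, and Anika is a knave.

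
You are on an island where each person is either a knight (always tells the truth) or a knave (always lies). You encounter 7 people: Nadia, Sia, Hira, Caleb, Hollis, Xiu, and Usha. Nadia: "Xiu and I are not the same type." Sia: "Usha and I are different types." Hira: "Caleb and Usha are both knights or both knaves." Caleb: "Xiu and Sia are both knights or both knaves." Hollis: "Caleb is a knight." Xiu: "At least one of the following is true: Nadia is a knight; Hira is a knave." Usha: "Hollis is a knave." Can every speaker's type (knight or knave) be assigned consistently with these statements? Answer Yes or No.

No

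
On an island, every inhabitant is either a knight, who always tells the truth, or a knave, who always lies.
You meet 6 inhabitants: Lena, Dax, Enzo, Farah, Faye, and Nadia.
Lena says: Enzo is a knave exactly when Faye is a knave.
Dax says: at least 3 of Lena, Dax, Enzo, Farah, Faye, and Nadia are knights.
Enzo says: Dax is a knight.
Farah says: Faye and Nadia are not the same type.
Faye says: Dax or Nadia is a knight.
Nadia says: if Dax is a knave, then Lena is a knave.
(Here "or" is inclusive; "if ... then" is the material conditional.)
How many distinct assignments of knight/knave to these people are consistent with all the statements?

3

Consistent assignments:
  Lena=knight, Dax=knight, Enzo=knight, Farah=knave, Faye=knight, Nadia=knight
  Lena=knight, Dax=knave, Enzo=knave, Farah=knave, Faye=knave, Nadia=knave
  Lena=knave, Dax=knave, Enzo=knave, Farah=knave, Faye=knight, Nadia=knight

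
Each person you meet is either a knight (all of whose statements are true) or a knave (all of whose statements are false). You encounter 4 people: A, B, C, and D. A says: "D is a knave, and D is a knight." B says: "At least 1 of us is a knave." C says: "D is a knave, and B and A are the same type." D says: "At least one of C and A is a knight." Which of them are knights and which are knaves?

A is a knave, B is a knight, C is a knave, and D is a knave.

A (knave): "D is a knave, and D is a knight" — False. ✓
B is a knight; "at least 1 of us is a knave" is True, as required.
C is a knave, and the claim "D is a knave, and B and A are the same type" is indeed False.
D is a knave, and the claim "at least one of C and A is a knight" is indeed False.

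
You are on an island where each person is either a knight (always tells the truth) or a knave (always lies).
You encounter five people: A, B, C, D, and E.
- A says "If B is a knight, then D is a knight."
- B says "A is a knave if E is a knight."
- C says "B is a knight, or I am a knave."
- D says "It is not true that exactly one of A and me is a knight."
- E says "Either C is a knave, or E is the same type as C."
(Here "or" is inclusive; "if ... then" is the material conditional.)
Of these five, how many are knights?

4

The unique consistent assignment is A=knight, B=knight, C=knight, D=knight, E=knave.
That has 4 knights.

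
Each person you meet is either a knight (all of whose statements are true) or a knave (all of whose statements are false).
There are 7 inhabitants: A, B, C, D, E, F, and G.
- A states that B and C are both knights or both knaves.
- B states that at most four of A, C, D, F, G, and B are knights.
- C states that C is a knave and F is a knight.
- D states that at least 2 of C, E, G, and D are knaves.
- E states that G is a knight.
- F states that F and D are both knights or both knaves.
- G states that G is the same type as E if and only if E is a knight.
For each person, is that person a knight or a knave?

A is a knave; "B and C are both knights or both knaves" is False, as required.
Since B is a knight, "at most four of A, C, D, F, G, and B are knights" needs to be true, which holds.
C is a knave, so "C is a knave and F is a knight" must be False — and it is.
As a knight, D's statement "at least 2 of C, E, G, and D are knaves" should be true; it is.
Since E is a knave, "G is a knight" needs to be False, which holds.
F (knave): "F and D are both knights or both knaves" — False. ✓
G is a knave, so "G is the same type as E if and only if E is a knight" must be False — and it is.

A is a knave, B is a knight, C is a knave, D is a knight, E is a knave, F is a knave, and G is a knave.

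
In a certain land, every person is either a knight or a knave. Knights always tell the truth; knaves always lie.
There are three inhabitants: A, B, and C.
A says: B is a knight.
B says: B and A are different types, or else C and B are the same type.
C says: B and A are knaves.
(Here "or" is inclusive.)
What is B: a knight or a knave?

Consistent assignments: {A=knave, B=knave, C=knight}
In every consistent assignment, B is a knave.

B is a knave.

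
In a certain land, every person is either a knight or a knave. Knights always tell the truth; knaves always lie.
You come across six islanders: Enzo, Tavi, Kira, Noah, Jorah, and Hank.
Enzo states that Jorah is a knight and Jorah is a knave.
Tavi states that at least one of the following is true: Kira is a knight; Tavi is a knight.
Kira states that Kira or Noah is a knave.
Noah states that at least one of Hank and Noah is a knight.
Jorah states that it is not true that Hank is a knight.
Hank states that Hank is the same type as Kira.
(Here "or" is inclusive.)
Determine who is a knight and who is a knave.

Enzo is a knave, Tavi is a knight, Kira is a knight, Noah is a knave, Jorah is a knight, and Hank is a knave.

Enzo is a knave, so "Jorah is a knight and Jorah is a knave" must be false — and it is.
Tavi is a knight, so "at least one of the following is true: Kira is a knight; Tavi is a knight" must be True — and it is.
Kira is a knight, and the claim "Kira or Noah is a knave" is indeed True.
Noah is a knave, and the claim "at least one of Hank and Noah is a knight" is indeed false.
Jorah is a knight, so "it is not true that Hank is a knight" must be True — and it is.
Since Hank is a knave, "Hank is the same type as Kira" needs to be false, which holds.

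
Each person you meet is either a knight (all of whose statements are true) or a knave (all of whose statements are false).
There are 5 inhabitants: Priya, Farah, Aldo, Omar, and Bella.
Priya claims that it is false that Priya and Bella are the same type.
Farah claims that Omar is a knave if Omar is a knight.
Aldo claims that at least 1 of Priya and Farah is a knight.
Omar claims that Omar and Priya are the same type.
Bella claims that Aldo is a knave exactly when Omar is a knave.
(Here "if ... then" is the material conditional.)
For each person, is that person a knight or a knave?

Priya is a knight, so "it is false that Priya and Bella are the same type" must be true — and it is.
Farah is a knight, so "Omar is a knave if Omar is a knight" must be true — and it is.
Since Aldo is a knight, "at least 1 of Priya and Farah is a knight" needs to be true, which holds.
Since Omar is a knave, "Omar and Priya are the same type" needs to be false, which holds.
As a knave, Bella's statement "Aldo is a knave exactly when Omar is a knave" should be false; it is.

Priya is a knight, Farah is a knight, Aldo is a knight, Omar is a knave, and Bella is a knave.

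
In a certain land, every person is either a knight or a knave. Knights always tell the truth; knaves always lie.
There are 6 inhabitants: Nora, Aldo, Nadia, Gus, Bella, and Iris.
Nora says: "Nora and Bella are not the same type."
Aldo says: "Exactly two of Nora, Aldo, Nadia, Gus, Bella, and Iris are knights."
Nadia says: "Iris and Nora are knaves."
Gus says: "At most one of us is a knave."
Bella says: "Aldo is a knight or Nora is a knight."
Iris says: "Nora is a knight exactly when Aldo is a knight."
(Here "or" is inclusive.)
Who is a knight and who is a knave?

Nora is a knave, Aldo is a knave, Nadia is a knave, Gus is a knave, Bella is a knave, and Iris is a knight.

As a knave, Nora's statement "Nora and Bella are not the same type" should be false; it is.
Aldo (knave): "exactly two of Nora, Aldo, Nadia, Gus, Bella, and Iris are knights" — false. ✓
As a knave, Nadia's statement "Iris and Nora are knaves" should be false; it is.
As a knave, Gus's statement "at most one of us is a knave" should be false; it is.
As a knave, Bella's statement "Aldo is a knight or Nora is a knight" should be false; it is.
Since Iris is a knight, "Nora is a knight exactly when Aldo is a knight" needs to be true, which holds.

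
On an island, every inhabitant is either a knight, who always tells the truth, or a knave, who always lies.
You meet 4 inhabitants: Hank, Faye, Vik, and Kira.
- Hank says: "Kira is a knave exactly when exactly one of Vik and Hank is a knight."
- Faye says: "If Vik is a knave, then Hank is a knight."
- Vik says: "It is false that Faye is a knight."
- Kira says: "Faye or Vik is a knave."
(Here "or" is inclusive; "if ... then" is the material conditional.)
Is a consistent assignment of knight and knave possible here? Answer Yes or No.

No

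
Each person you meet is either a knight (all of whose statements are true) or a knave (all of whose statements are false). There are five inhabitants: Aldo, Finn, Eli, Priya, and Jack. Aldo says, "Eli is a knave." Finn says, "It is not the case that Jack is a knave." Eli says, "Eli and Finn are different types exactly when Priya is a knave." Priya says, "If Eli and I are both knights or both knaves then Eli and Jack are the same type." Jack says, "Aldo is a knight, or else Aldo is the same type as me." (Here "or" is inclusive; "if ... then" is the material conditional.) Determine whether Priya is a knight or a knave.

Priya is a knight.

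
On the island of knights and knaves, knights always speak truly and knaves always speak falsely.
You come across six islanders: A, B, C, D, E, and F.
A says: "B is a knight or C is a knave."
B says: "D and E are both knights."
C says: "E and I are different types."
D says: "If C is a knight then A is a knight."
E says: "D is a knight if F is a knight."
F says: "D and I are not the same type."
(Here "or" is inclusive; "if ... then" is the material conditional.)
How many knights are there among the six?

2

The unique consistent assignment is A=knave, B=knave, C=knight, D=knave, E=knave, F=knight.
That has 2 knights.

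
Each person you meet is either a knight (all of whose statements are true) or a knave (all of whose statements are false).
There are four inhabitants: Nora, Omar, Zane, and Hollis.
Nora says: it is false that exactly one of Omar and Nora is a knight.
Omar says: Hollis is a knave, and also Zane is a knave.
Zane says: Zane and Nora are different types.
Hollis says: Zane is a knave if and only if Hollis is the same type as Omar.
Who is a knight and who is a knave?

Nora is a knave, Omar is a knight, Zane is a knave, and Hollis is a knave.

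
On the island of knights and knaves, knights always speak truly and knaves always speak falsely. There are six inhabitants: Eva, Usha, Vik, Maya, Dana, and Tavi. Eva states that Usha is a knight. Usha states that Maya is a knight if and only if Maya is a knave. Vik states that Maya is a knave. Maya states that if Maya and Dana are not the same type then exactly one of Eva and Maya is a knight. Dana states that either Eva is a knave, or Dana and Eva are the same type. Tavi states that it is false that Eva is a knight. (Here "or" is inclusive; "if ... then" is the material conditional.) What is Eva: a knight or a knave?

Eva is a knave.

Consistent assignments: {Eva=knave, Usha=knave, Vik=knight, Maya=knave, Dana=knight, Tavi=knight}; {Eva=knave, Usha=knave, Vik=knave, Maya=knight, Dana=knight, Tavi=knight}
In every consistent assignment, Eva is a knave.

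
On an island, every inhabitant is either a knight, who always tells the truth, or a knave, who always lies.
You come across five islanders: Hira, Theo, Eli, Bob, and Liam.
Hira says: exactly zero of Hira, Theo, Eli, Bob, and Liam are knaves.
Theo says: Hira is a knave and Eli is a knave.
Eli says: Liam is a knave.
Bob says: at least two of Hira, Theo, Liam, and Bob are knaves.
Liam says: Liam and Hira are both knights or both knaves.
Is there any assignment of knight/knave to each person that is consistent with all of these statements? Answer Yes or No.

No

Checking all 32 assignments, each has at least one speaker whose statement's truth value contradicts their type.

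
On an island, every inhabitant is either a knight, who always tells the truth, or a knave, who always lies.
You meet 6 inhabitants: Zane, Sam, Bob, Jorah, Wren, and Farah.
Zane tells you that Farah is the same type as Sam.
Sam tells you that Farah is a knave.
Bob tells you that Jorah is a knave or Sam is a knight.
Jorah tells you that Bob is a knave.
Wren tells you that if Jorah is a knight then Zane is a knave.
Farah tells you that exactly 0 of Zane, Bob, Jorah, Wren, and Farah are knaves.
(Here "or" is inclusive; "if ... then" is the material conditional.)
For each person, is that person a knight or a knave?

Zane is a knave; "Farah is the same type as Sam" is false, as required.
As a knight, Sam's statement "Farah is a knave" should be true; it is.
Bob is a knight; "Jorah is a knave or Sam is a knight" is true, as required.
Since Jorah is a knave, "Bob is a knave" needs to be false, which holds.
Wren is a knight; "if Jorah is a knight then Zane is a knave" is true, as required.
As a knave, Farah's statement "exactly 0 of Zane, Bob, Jorah, Wren, and Farah are knaves" should be false; it is.

Knights: Sam, Bob, and Wren. Knaves: Zane, Jorah, and Farah.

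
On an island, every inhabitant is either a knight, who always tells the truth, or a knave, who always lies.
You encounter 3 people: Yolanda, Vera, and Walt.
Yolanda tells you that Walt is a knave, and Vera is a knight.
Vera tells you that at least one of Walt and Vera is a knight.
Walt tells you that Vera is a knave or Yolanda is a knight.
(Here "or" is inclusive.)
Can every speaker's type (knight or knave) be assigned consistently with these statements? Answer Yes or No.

No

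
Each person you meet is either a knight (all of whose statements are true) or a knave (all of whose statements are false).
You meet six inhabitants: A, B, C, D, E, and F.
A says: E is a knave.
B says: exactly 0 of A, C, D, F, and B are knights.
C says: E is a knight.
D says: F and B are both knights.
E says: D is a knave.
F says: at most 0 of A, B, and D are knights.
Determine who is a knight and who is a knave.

A is a knave, so "E is a knave" must be False — and it is.
B is a knave, and the claim "exactly 0 of A, C, D, F, and B are knights" is indeed False.
C (knight): "E is a knight" — true. ✓
As a knave, D's statement "F and B are both knights" should be False; it is.
Since E is a knight, "D is a knave" needs to be true, which holds.
F is a knight; "at most 0 of A, B, and D are knights" is true, as required.

A is a knave, B is a knave, C is a knight, D is a knave, E is a knight, and F is a knight.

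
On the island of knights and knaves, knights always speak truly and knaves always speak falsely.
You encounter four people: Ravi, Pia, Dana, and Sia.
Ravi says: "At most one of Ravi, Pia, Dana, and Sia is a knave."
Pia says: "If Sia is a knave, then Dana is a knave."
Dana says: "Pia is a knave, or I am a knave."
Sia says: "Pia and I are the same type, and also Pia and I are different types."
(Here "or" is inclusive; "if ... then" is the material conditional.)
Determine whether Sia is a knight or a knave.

Sia is a knave.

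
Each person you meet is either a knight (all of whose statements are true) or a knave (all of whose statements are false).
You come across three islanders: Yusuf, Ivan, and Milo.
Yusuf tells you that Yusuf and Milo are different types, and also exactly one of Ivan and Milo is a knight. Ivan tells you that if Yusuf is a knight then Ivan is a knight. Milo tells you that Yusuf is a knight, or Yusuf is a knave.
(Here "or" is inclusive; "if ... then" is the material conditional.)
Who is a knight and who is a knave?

Suppose Yusuf is a knight. Then Yusuf's statement "Yusuf and Milo are different types, and also exactly one of Ivan and Milo is a knight" would have to be true. Checking the 4 ways to assign the others, none is consistent with every speaker.
(For instance, with Ivan=knight, Milo=knight, Yusuf's claim "Yusuf and Milo are different types, and also exactly one of Ivan and Milo is a knight" comes out false where it would need to be true.)
So Yusuf must be a knave, making "Yusuf and Milo are different types, and also exactly one of Ivan and Milo is a knight" false. Taking Yusuf=knave, Ivan=knight, Milo=knight, each remaining statement checks out:
  Ivan (knight): "if Yusuf is a knight then Ivan is a knight" — true. ✓
  Milo (knight): "Yusuf is a knight, or Yusuf is a knave" — true. ✓
This is the unique consistent assignment.

Yusuf is a knave, Ivan is a knight, and Milo is a knight.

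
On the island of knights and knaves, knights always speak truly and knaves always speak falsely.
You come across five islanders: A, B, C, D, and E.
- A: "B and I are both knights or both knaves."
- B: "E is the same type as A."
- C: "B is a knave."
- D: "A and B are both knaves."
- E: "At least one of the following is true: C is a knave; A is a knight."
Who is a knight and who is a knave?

Suppose A is a knave. Then A's statement "B and I are both knights or both knaves" would have to be false. Checking the 16 ways to assign the others, none is consistent with every speaker.
(For instance, with B=knight, C=knave, D=knave, E=knight, B's claim "E is the same type as A" comes out false where it would need to be true.)
So A must be a knight, making "B and I are both knights or both knaves" true. Taking A=knight, B=knight, C=knave, D=knave, E=knight, each remaining statement checks out:
  B (knight): "E is the same type as A" — true. ✓
  C (knave): "B is a knave" — false. ✓
  D (knave): "A and B are both knaves" — false. ✓
  E (knight): "at least one of the following is true: C is a knave; A is a knight" — true. ✓
This is the unique consistent assignment.

A is a knight, B is a knight, C is a knave, D is a knave, and E is a knight.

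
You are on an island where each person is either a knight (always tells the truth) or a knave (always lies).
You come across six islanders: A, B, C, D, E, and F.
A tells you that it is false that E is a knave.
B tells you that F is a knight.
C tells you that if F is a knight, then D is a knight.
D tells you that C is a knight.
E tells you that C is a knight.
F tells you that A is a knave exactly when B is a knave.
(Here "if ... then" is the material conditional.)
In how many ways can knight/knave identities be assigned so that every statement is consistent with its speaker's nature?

Consistent assignments:
  A=knight, B=knight, C=knight, D=knight, E=knight, F=knight
  A=knight, B=knave, C=knight, D=knight, E=knight, F=knave

2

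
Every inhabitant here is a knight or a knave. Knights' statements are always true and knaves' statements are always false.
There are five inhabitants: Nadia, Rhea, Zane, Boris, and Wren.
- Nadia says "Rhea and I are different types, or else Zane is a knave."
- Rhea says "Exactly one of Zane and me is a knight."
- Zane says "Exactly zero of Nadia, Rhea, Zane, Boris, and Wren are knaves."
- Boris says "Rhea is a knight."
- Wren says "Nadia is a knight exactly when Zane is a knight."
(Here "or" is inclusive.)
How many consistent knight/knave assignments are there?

Consistent assignments:
  Nadia=knight, Rhea=knight, Zane=knave, Boris=knight, Wren=knave
  Nadia=knight, Rhea=knave, Zane=knave, Boris=knave, Wren=knave

2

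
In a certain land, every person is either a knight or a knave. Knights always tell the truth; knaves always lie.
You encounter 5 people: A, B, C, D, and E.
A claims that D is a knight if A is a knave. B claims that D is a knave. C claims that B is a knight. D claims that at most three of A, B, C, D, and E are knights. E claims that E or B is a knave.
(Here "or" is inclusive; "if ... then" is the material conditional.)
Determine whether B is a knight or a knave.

B is a knave.

Consistent assignments: {A=knight, B=knave, C=knave, D=knight, E=knight}
In every consistent assignment, B is a knave.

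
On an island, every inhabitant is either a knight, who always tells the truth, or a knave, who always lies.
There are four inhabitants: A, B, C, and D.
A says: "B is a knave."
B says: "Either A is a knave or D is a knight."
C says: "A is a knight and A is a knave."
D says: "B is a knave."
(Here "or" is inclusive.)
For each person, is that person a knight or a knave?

Knights: B. Knaves: A, C, and D.

Since A is a knave, "B is a knave" needs to be false, which holds.
B is a knight, and the claim "either A is a knave or D is a knight" is indeed true.
C is a knave, so "A is a knight and A is a knave" must be false — and it is.
D is a knave, and the claim "B is a knave" is indeed false.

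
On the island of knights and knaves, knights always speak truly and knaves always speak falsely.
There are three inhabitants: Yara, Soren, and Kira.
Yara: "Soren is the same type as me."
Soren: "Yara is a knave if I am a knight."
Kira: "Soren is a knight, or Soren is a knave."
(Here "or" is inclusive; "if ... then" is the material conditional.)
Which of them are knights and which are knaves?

Yara is a knave, and the claim "Soren is the same type as me" is indeed false.
Soren is a knight, so "Yara is a knave if I am a knight" must be true — and it is.
Kira (knight): "Soren is a knight, or Soren is a knave" — true. ✓

Yara is a knave, Soren is a knight, and Kira is a knight.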